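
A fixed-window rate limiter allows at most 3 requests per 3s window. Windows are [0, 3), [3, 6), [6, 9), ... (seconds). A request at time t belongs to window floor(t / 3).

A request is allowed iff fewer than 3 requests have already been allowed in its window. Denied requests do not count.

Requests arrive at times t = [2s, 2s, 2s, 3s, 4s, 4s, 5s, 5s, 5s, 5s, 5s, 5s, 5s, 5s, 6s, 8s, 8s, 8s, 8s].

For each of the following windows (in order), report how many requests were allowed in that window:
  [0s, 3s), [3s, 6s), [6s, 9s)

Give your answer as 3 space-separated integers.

Processing requests:
  req#1 t=2s (window 0): ALLOW
  req#2 t=2s (window 0): ALLOW
  req#3 t=2s (window 0): ALLOW
  req#4 t=3s (window 1): ALLOW
  req#5 t=4s (window 1): ALLOW
  req#6 t=4s (window 1): ALLOW
  req#7 t=5s (window 1): DENY
  req#8 t=5s (window 1): DENY
  req#9 t=5s (window 1): DENY
  req#10 t=5s (window 1): DENY
  req#11 t=5s (window 1): DENY
  req#12 t=5s (window 1): DENY
  req#13 t=5s (window 1): DENY
  req#14 t=5s (window 1): DENY
  req#15 t=6s (window 2): ALLOW
  req#16 t=8s (window 2): ALLOW
  req#17 t=8s (window 2): ALLOW
  req#18 t=8s (window 2): DENY
  req#19 t=8s (window 2): DENY

Allowed counts by window: 3 3 3

Answer: 3 3 3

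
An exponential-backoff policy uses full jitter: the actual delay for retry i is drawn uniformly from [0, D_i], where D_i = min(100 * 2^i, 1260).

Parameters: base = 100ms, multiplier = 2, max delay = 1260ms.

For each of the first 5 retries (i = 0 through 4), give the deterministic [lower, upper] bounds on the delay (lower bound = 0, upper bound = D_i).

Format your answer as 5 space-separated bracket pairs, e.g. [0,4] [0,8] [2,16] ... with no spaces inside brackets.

Computing bounds per retry:
  i=0: D_i=min(100*2^0,1260)=100, bounds=[0,100]
  i=1: D_i=min(100*2^1,1260)=200, bounds=[0,200]
  i=2: D_i=min(100*2^2,1260)=400, bounds=[0,400]
  i=3: D_i=min(100*2^3,1260)=800, bounds=[0,800]
  i=4: D_i=min(100*2^4,1260)=1260, bounds=[0,1260]

Answer: [0,100] [0,200] [0,400] [0,800] [0,1260]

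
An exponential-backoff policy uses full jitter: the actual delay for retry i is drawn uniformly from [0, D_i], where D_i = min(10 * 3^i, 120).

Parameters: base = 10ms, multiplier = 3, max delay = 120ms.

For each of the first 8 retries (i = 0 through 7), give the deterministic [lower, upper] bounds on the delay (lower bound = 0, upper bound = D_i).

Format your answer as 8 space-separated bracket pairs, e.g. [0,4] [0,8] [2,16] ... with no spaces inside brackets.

Computing bounds per retry:
  i=0: D_i=min(10*3^0,120)=10, bounds=[0,10]
  i=1: D_i=min(10*3^1,120)=30, bounds=[0,30]
  i=2: D_i=min(10*3^2,120)=90, bounds=[0,90]
  i=3: D_i=min(10*3^3,120)=120, bounds=[0,120]
  i=4: D_i=min(10*3^4,120)=120, bounds=[0,120]
  i=5: D_i=min(10*3^5,120)=120, bounds=[0,120]
  i=6: D_i=min(10*3^6,120)=120, bounds=[0,120]
  i=7: D_i=min(10*3^7,120)=120, bounds=[0,120]

Answer: [0,10] [0,30] [0,90] [0,120] [0,120] [0,120] [0,120] [0,120]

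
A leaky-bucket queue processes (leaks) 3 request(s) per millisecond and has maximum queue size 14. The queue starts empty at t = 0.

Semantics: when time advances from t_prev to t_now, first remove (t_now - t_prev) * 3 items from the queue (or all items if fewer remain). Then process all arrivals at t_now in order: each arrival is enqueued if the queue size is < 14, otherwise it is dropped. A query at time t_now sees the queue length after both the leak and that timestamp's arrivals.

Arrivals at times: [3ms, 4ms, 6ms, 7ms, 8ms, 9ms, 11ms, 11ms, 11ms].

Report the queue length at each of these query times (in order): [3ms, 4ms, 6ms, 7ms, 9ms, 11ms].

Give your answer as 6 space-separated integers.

Answer: 1 1 1 1 1 3

Derivation:
Queue lengths at query times:
  query t=3ms: backlog = 1
  query t=4ms: backlog = 1
  query t=6ms: backlog = 1
  query t=7ms: backlog = 1
  query t=9ms: backlog = 1
  query t=11ms: backlog = 3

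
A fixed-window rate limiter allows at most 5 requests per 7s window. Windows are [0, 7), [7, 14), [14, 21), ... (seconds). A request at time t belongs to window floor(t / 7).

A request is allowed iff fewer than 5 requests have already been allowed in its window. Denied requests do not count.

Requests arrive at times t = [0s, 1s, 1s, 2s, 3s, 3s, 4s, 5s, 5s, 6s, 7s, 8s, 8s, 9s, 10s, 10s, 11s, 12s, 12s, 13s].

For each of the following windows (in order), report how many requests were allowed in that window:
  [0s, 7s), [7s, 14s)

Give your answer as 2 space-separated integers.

Processing requests:
  req#1 t=0s (window 0): ALLOW
  req#2 t=1s (window 0): ALLOW
  req#3 t=1s (window 0): ALLOW
  req#4 t=2s (window 0): ALLOW
  req#5 t=3s (window 0): ALLOW
  req#6 t=3s (window 0): DENY
  req#7 t=4s (window 0): DENY
  req#8 t=5s (window 0): DENY
  req#9 t=5s (window 0): DENY
  req#10 t=6s (window 0): DENY
  req#11 t=7s (window 1): ALLOW
  req#12 t=8s (window 1): ALLOW
  req#13 t=8s (window 1): ALLOW
  req#14 t=9s (window 1): ALLOW
  req#15 t=10s (window 1): ALLOW
  req#16 t=10s (window 1): DENY
  req#17 t=11s (window 1): DENY
  req#18 t=12s (window 1): DENY
  req#19 t=12s (window 1): DENY
  req#20 t=13s (window 1): DENY

Allowed counts by window: 5 5

Answer: 5 5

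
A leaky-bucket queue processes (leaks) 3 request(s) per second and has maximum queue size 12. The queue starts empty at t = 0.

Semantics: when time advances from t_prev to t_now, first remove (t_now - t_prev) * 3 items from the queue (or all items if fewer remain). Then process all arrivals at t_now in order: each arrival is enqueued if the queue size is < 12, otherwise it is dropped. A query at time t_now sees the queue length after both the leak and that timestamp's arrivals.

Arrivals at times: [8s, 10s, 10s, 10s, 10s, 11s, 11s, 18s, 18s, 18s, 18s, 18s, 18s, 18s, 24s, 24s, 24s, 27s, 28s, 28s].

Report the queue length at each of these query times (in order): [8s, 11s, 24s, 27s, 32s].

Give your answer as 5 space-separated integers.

Answer: 1 3 3 1 0

Derivation:
Queue lengths at query times:
  query t=8s: backlog = 1
  query t=11s: backlog = 3
  query t=24s: backlog = 3
  query t=27s: backlog = 1
  query t=32s: backlog = 0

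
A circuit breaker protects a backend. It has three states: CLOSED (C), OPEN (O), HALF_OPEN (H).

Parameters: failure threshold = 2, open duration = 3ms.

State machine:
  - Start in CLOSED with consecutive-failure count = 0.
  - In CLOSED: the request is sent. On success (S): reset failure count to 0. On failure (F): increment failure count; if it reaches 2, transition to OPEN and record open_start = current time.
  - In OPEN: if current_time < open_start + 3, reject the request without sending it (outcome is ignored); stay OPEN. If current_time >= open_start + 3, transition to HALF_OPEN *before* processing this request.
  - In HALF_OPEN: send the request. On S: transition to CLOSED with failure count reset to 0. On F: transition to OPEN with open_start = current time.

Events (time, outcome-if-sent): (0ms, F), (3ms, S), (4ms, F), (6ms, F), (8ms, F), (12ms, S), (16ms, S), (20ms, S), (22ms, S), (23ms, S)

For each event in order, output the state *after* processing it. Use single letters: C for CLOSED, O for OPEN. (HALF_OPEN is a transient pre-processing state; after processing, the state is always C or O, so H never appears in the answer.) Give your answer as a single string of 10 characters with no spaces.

State after each event:
  event#1 t=0ms outcome=F: state=CLOSED
  event#2 t=3ms outcome=S: state=CLOSED
  event#3 t=4ms outcome=F: state=CLOSED
  event#4 t=6ms outcome=F: state=OPEN
  event#5 t=8ms outcome=F: state=OPEN
  event#6 t=12ms outcome=S: state=CLOSED
  event#7 t=16ms outcome=S: state=CLOSED
  event#8 t=20ms outcome=S: state=CLOSED
  event#9 t=22ms outcome=S: state=CLOSED
  event#10 t=23ms outcome=S: state=CLOSED

Answer: CCCOOCCCCC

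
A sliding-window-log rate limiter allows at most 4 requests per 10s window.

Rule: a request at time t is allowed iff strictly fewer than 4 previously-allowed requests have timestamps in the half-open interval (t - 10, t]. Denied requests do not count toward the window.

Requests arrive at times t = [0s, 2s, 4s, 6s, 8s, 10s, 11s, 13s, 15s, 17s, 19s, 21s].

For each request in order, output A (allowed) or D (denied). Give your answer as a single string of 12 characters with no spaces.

Answer: AAAADADAAADA

Derivation:
Tracking allowed requests in the window:
  req#1 t=0s: ALLOW
  req#2 t=2s: ALLOW
  req#3 t=4s: ALLOW
  req#4 t=6s: ALLOW
  req#5 t=8s: DENY
  req#6 t=10s: ALLOW
  req#7 t=11s: DENY
  req#8 t=13s: ALLOW
  req#9 t=15s: ALLOW
  req#10 t=17s: ALLOW
  req#11 t=19s: DENY
  req#12 t=21s: ALLOW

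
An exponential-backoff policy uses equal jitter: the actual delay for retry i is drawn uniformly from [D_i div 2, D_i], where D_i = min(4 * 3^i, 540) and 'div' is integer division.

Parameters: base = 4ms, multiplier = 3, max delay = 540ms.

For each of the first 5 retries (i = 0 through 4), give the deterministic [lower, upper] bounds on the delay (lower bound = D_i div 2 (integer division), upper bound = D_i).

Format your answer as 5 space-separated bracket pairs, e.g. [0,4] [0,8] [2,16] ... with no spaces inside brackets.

Computing bounds per retry:
  i=0: D_i=min(4*3^0,540)=4, bounds=[2,4]
  i=1: D_i=min(4*3^1,540)=12, bounds=[6,12]
  i=2: D_i=min(4*3^2,540)=36, bounds=[18,36]
  i=3: D_i=min(4*3^3,540)=108, bounds=[54,108]
  i=4: D_i=min(4*3^4,540)=324, bounds=[162,324]

Answer: [2,4] [6,12] [18,36] [54,108] [162,324]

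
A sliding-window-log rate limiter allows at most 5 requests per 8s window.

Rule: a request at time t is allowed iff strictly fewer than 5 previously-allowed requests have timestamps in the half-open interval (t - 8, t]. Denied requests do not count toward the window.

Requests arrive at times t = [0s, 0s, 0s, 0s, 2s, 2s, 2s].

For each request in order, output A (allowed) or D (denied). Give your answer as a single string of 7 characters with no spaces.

Tracking allowed requests in the window:
  req#1 t=0s: ALLOW
  req#2 t=0s: ALLOW
  req#3 t=0s: ALLOW
  req#4 t=0s: ALLOW
  req#5 t=2s: ALLOW
  req#6 t=2s: DENY
  req#7 t=2s: DENY

Answer: AAAAADD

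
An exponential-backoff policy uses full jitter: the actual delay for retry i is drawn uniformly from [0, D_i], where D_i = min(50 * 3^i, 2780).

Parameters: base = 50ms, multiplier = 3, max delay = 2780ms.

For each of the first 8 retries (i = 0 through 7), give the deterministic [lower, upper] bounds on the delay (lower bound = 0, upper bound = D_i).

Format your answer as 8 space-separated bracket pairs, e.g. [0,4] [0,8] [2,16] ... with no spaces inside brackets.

Answer: [0,50] [0,150] [0,450] [0,1350] [0,2780] [0,2780] [0,2780] [0,2780]

Derivation:
Computing bounds per retry:
  i=0: D_i=min(50*3^0,2780)=50, bounds=[0,50]
  i=1: D_i=min(50*3^1,2780)=150, bounds=[0,150]
  i=2: D_i=min(50*3^2,2780)=450, bounds=[0,450]
  i=3: D_i=min(50*3^3,2780)=1350, bounds=[0,1350]
  i=4: D_i=min(50*3^4,2780)=2780, bounds=[0,2780]
  i=5: D_i=min(50*3^5,2780)=2780, bounds=[0,2780]
  i=6: D_i=min(50*3^6,2780)=2780, bounds=[0,2780]
  i=7: D_i=min(50*3^7,2780)=2780, bounds=[0,2780]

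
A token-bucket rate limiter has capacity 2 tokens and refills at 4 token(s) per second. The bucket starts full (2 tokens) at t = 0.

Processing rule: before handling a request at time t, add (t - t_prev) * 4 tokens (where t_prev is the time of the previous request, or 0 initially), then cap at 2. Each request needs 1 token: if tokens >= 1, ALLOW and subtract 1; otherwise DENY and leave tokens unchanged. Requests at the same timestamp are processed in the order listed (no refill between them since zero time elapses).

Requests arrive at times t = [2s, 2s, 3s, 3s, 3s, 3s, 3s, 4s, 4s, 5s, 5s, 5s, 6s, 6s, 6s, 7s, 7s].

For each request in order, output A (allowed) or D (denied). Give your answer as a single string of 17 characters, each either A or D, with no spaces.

Answer: AAAADDDAAAADAADAA

Derivation:
Simulating step by step:
  req#1 t=2s: ALLOW
  req#2 t=2s: ALLOW
  req#3 t=3s: ALLOW
  req#4 t=3s: ALLOW
  req#5 t=3s: DENY
  req#6 t=3s: DENY
  req#7 t=3s: DENY
  req#8 t=4s: ALLOW
  req#9 t=4s: ALLOW
  req#10 t=5s: ALLOW
  req#11 t=5s: ALLOW
  req#12 t=5s: DENY
  req#13 t=6s: ALLOW
  req#14 t=6s: ALLOW
  req#15 t=6s: DENY
  req#16 t=7s: ALLOW
  req#17 t=7s: ALLOW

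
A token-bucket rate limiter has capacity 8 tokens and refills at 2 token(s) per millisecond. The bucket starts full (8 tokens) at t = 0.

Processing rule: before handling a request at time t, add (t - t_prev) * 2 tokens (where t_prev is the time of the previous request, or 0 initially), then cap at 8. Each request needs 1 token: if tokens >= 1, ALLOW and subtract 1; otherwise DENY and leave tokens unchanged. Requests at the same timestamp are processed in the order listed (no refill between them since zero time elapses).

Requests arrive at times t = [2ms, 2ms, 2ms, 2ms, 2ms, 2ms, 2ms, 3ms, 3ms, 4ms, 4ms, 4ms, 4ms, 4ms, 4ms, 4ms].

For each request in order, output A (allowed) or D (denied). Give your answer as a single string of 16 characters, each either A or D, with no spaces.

Answer: AAAAAAAAAAAADDDD

Derivation:
Simulating step by step:
  req#1 t=2ms: ALLOW
  req#2 t=2ms: ALLOW
  req#3 t=2ms: ALLOW
  req#4 t=2ms: ALLOW
  req#5 t=2ms: ALLOW
  req#6 t=2ms: ALLOW
  req#7 t=2ms: ALLOW
  req#8 t=3ms: ALLOW
  req#9 t=3ms: ALLOW
  req#10 t=4ms: ALLOW
  req#11 t=4ms: ALLOW
  req#12 t=4ms: ALLOW
  req#13 t=4ms: DENY
  req#14 t=4ms: DENY
  req#15 t=4ms: DENY
  req#16 t=4ms: DENY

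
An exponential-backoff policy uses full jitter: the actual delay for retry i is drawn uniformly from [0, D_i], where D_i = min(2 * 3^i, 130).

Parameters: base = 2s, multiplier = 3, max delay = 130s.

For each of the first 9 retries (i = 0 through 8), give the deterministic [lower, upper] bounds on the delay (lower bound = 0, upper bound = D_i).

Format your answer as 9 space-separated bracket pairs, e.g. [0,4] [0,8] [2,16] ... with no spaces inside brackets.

Answer: [0,2] [0,6] [0,18] [0,54] [0,130] [0,130] [0,130] [0,130] [0,130]

Derivation:
Computing bounds per retry:
  i=0: D_i=min(2*3^0,130)=2, bounds=[0,2]
  i=1: D_i=min(2*3^1,130)=6, bounds=[0,6]
  i=2: D_i=min(2*3^2,130)=18, bounds=[0,18]
  i=3: D_i=min(2*3^3,130)=54, bounds=[0,54]
  i=4: D_i=min(2*3^4,130)=130, bounds=[0,130]
  i=5: D_i=min(2*3^5,130)=130, bounds=[0,130]
  i=6: D_i=min(2*3^6,130)=130, bounds=[0,130]
  i=7: D_i=min(2*3^7,130)=130, bounds=[0,130]
  i=8: D_i=min(2*3^8,130)=130, bounds=[0,130]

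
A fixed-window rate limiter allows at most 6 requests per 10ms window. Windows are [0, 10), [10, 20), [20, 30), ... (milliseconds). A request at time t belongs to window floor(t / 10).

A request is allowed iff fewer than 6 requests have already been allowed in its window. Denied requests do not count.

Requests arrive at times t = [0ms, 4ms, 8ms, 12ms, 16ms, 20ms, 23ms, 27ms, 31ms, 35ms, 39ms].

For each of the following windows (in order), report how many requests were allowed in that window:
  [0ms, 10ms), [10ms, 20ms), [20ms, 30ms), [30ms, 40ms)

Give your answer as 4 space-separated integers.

Answer: 3 2 3 3

Derivation:
Processing requests:
  req#1 t=0ms (window 0): ALLOW
  req#2 t=4ms (window 0): ALLOW
  req#3 t=8ms (window 0): ALLOW
  req#4 t=12ms (window 1): ALLOW
  req#5 t=16ms (window 1): ALLOW
  req#6 t=20ms (window 2): ALLOW
  req#7 t=23ms (window 2): ALLOW
  req#8 t=27ms (window 2): ALLOW
  req#9 t=31ms (window 3): ALLOW
  req#10 t=35ms (window 3): ALLOW
  req#11 t=39ms (window 3): ALLOW

Allowed counts by window: 3 2 3 3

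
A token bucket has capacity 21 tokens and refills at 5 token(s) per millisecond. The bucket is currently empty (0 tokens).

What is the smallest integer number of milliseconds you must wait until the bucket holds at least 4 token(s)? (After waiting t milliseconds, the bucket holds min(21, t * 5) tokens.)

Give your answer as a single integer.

Answer: 1

Derivation:
Need t * 5 >= 4, so t >= 4/5.
Smallest integer t = ceil(4/5) = 1.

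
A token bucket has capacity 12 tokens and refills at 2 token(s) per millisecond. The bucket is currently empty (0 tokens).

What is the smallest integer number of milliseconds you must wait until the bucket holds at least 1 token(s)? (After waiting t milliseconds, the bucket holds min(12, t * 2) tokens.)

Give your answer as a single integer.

Need t * 2 >= 1, so t >= 1/2.
Smallest integer t = ceil(1/2) = 1.

Answer: 1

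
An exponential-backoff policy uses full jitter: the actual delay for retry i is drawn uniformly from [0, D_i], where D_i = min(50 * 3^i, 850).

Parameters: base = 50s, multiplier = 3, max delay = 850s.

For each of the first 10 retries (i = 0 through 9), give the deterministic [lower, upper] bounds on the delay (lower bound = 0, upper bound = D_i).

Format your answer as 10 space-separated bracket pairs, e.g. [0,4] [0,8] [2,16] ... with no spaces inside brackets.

Computing bounds per retry:
  i=0: D_i=min(50*3^0,850)=50, bounds=[0,50]
  i=1: D_i=min(50*3^1,850)=150, bounds=[0,150]
  i=2: D_i=min(50*3^2,850)=450, bounds=[0,450]
  i=3: D_i=min(50*3^3,850)=850, bounds=[0,850]
  i=4: D_i=min(50*3^4,850)=850, bounds=[0,850]
  i=5: D_i=min(50*3^5,850)=850, bounds=[0,850]
  i=6: D_i=min(50*3^6,850)=850, bounds=[0,850]
  i=7: D_i=min(50*3^7,850)=850, bounds=[0,850]
  i=8: D_i=min(50*3^8,850)=850, bounds=[0,850]
  i=9: D_i=min(50*3^9,850)=850, bounds=[0,850]

Answer: [0,50] [0,150] [0,450] [0,850] [0,850] [0,850] [0,850] [0,850] [0,850] [0,850]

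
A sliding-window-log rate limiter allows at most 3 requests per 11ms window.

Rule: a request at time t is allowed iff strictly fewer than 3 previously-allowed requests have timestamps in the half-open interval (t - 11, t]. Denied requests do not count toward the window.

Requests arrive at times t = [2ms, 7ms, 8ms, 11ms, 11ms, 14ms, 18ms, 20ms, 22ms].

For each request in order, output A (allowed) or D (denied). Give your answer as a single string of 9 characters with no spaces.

Tracking allowed requests in the window:
  req#1 t=2ms: ALLOW
  req#2 t=7ms: ALLOW
  req#3 t=8ms: ALLOW
  req#4 t=11ms: DENY
  req#5 t=11ms: DENY
  req#6 t=14ms: ALLOW
  req#7 t=18ms: ALLOW
  req#8 t=20ms: ALLOW
  req#9 t=22ms: DENY

Answer: AAADDAAAD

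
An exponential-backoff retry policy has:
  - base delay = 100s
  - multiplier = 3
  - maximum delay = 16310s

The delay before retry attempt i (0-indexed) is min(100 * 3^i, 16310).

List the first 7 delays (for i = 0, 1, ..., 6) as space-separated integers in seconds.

Computing each delay:
  i=0: min(100*3^0, 16310) = 100
  i=1: min(100*3^1, 16310) = 300
  i=2: min(100*3^2, 16310) = 900
  i=3: min(100*3^3, 16310) = 2700
  i=4: min(100*3^4, 16310) = 8100
  i=5: min(100*3^5, 16310) = 16310
  i=6: min(100*3^6, 16310) = 16310

Answer: 100 300 900 2700 8100 16310 16310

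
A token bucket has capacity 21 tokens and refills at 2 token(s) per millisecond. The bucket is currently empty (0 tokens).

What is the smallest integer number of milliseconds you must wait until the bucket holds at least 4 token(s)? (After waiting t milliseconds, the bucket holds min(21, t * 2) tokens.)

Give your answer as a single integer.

Need t * 2 >= 4, so t >= 4/2.
Smallest integer t = ceil(4/2) = 2.

Answer: 2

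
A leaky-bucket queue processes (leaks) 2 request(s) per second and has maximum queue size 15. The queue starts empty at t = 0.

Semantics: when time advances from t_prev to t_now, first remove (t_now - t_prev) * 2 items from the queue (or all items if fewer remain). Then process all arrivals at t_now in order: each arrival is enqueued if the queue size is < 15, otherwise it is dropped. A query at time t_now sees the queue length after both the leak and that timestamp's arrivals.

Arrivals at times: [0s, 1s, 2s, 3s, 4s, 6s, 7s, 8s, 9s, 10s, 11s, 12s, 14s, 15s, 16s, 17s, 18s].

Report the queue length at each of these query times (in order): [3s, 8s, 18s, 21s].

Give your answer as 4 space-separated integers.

Answer: 1 1 1 0

Derivation:
Queue lengths at query times:
  query t=3s: backlog = 1
  query t=8s: backlog = 1
  query t=18s: backlog = 1
  query t=21s: backlog = 0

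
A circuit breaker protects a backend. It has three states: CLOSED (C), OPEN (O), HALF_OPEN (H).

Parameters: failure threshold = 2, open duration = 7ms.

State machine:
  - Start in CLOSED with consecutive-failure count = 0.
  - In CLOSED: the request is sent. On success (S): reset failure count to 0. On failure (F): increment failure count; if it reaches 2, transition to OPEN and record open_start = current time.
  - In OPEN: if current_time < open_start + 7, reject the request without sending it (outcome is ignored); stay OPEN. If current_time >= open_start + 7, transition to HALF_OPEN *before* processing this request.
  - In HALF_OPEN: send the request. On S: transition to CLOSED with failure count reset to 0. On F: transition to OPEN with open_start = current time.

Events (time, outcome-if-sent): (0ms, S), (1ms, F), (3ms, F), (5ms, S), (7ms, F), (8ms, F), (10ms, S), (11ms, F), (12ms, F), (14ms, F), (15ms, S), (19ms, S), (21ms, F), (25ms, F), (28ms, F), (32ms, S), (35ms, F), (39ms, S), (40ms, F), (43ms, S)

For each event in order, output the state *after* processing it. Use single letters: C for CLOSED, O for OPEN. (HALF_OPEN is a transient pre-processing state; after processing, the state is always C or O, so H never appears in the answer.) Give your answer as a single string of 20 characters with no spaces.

Answer: CCOOOOCCOOOCCOOCCCCC

Derivation:
State after each event:
  event#1 t=0ms outcome=S: state=CLOSED
  event#2 t=1ms outcome=F: state=CLOSED
  event#3 t=3ms outcome=F: state=OPEN
  event#4 t=5ms outcome=S: state=OPEN
  event#5 t=7ms outcome=F: state=OPEN
  event#6 t=8ms outcome=F: state=OPEN
  event#7 t=10ms outcome=S: state=CLOSED
  event#8 t=11ms outcome=F: state=CLOSED
  event#9 t=12ms outcome=F: state=OPEN
  event#10 t=14ms outcome=F: state=OPEN
  event#11 t=15ms outcome=S: state=OPEN
  event#12 t=19ms outcome=S: state=CLOSED
  event#13 t=21ms outcome=F: state=CLOSED
  event#14 t=25ms outcome=F: state=OPEN
  event#15 t=28ms outcome=F: state=OPEN
  event#16 t=32ms outcome=S: state=CLOSED
  event#17 t=35ms outcome=F: state=CLOSED
  event#18 t=39ms outcome=S: state=CLOSED
  event#19 t=40ms outcome=F: state=CLOSED
  event#20 t=43ms outcome=S: state=CLOSED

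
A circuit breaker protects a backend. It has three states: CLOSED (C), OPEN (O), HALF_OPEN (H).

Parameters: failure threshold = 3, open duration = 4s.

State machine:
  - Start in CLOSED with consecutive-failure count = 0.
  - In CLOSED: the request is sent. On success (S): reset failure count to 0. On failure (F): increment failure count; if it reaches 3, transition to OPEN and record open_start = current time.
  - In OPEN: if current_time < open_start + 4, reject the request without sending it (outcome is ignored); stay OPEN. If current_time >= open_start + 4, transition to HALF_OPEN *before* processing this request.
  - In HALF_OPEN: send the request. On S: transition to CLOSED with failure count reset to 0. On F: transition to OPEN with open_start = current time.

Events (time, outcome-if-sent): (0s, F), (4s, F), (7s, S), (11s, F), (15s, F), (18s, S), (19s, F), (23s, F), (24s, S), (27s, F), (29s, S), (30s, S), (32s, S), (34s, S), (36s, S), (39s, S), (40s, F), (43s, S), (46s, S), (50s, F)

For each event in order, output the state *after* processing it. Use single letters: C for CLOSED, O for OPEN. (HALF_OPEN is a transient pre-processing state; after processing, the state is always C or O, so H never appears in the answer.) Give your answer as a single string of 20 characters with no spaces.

State after each event:
  event#1 t=0s outcome=F: state=CLOSED
  event#2 t=4s outcome=F: state=CLOSED
  event#3 t=7s outcome=S: state=CLOSED
  event#4 t=11s outcome=F: state=CLOSED
  event#5 t=15s outcome=F: state=CLOSED
  event#6 t=18s outcome=S: state=CLOSED
  event#7 t=19s outcome=F: state=CLOSED
  event#8 t=23s outcome=F: state=CLOSED
  event#9 t=24s outcome=S: state=CLOSED
  event#10 t=27s outcome=F: state=CLOSED
  event#11 t=29s outcome=S: state=CLOSED
  event#12 t=30s outcome=S: state=CLOSED
  event#13 t=32s outcome=S: state=CLOSED
  event#14 t=34s outcome=S: state=CLOSED
  event#15 t=36s outcome=S: state=CLOSED
  event#16 t=39s outcome=S: state=CLOSED
  event#17 t=40s outcome=F: state=CLOSED
  event#18 t=43s outcome=S: state=CLOSED
  event#19 t=46s outcome=S: state=CLOSED
  event#20 t=50s outcome=F: state=CLOSED

Answer: CCCCCCCCCCCCCCCCCCCC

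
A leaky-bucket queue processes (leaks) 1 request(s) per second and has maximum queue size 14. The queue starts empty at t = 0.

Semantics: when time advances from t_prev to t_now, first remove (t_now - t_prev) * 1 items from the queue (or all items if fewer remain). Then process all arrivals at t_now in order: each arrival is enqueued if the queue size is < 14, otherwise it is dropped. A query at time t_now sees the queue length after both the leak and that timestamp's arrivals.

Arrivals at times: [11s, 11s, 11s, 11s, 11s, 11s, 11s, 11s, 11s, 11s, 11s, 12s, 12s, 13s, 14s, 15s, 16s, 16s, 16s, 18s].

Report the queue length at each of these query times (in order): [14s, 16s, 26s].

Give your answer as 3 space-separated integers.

Answer: 12 14 5

Derivation:
Queue lengths at query times:
  query t=14s: backlog = 12
  query t=16s: backlog = 14
  query t=26s: backlog = 5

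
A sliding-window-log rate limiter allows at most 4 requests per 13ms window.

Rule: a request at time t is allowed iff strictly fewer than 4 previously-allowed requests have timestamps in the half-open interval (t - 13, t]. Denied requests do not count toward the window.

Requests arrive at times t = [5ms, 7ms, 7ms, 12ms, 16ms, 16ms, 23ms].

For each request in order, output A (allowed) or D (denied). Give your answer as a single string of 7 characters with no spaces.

Answer: AAAADDA

Derivation:
Tracking allowed requests in the window:
  req#1 t=5ms: ALLOW
  req#2 t=7ms: ALLOW
  req#3 t=7ms: ALLOW
  req#4 t=12ms: ALLOW
  req#5 t=16ms: DENY
  req#6 t=16ms: DENY
  req#7 t=23ms: ALLOW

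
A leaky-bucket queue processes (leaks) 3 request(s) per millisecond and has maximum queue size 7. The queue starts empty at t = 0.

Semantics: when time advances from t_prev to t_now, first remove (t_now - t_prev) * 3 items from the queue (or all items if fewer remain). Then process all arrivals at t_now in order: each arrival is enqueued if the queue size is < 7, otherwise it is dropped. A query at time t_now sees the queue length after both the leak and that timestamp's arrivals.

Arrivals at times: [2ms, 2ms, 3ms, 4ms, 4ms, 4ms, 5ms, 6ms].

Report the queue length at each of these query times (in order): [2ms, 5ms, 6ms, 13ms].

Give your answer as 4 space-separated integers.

Queue lengths at query times:
  query t=2ms: backlog = 2
  query t=5ms: backlog = 1
  query t=6ms: backlog = 1
  query t=13ms: backlog = 0

Answer: 2 1 1 0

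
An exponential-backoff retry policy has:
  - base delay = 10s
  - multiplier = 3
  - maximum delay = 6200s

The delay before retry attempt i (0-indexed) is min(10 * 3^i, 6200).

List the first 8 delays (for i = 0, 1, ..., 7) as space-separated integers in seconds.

Answer: 10 30 90 270 810 2430 6200 6200

Derivation:
Computing each delay:
  i=0: min(10*3^0, 6200) = 10
  i=1: min(10*3^1, 6200) = 30
  i=2: min(10*3^2, 6200) = 90
  i=3: min(10*3^3, 6200) = 270
  i=4: min(10*3^4, 6200) = 810
  i=5: min(10*3^5, 6200) = 2430
  i=6: min(10*3^6, 6200) = 6200
  i=7: min(10*3^7, 6200) = 6200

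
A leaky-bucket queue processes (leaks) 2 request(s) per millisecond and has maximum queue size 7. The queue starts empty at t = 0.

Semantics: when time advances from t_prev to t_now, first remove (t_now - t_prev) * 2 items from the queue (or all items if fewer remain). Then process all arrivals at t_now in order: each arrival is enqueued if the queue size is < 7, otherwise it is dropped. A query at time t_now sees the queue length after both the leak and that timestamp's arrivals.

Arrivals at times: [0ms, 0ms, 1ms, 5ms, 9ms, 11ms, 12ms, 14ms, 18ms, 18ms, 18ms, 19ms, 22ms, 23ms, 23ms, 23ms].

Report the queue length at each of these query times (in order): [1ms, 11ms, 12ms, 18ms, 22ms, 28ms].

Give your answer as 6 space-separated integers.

Queue lengths at query times:
  query t=1ms: backlog = 1
  query t=11ms: backlog = 1
  query t=12ms: backlog = 1
  query t=18ms: backlog = 3
  query t=22ms: backlog = 1
  query t=28ms: backlog = 0

Answer: 1 1 1 3 1 0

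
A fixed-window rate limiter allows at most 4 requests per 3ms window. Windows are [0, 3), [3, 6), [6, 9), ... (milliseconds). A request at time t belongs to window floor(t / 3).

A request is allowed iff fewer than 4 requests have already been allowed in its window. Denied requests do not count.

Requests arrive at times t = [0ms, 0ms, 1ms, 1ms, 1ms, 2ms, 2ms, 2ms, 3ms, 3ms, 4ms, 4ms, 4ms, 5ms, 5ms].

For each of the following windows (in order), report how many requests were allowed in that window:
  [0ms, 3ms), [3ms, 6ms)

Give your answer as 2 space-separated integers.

Processing requests:
  req#1 t=0ms (window 0): ALLOW
  req#2 t=0ms (window 0): ALLOW
  req#3 t=1ms (window 0): ALLOW
  req#4 t=1ms (window 0): ALLOW
  req#5 t=1ms (window 0): DENY
  req#6 t=2ms (window 0): DENY
  req#7 t=2ms (window 0): DENY
  req#8 t=2ms (window 0): DENY
  req#9 t=3ms (window 1): ALLOW
  req#10 t=3ms (window 1): ALLOW
  req#11 t=4ms (window 1): ALLOW
  req#12 t=4ms (window 1): ALLOW
  req#13 t=4ms (window 1): DENY
  req#14 t=5ms (window 1): DENY
  req#15 t=5ms (window 1): DENY

Allowed counts by window: 4 4

Answer: 4 4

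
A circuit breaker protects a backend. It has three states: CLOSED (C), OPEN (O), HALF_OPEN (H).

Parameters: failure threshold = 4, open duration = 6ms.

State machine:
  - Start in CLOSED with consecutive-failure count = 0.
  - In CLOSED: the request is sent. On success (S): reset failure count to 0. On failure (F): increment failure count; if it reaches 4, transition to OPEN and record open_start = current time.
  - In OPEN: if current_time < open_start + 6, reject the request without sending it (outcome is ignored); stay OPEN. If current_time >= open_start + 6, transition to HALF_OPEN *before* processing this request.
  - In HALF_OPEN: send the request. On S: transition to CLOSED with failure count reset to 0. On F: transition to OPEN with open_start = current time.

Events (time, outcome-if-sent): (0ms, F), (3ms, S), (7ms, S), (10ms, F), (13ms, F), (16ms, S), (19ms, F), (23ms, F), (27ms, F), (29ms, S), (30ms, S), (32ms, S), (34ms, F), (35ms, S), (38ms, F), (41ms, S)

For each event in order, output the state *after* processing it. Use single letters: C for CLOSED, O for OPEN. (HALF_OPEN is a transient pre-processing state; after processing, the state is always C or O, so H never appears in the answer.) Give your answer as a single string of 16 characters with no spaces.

Answer: CCCCCCCCCCCCCCCC

Derivation:
State after each event:
  event#1 t=0ms outcome=F: state=CLOSED
  event#2 t=3ms outcome=S: state=CLOSED
  event#3 t=7ms outcome=S: state=CLOSED
  event#4 t=10ms outcome=F: state=CLOSED
  event#5 t=13ms outcome=F: state=CLOSED
  event#6 t=16ms outcome=S: state=CLOSED
  event#7 t=19ms outcome=F: state=CLOSED
  event#8 t=23ms outcome=F: state=CLOSED
  event#9 t=27ms outcome=F: state=CLOSED
  event#10 t=29ms outcome=S: state=CLOSED
  event#11 t=30ms outcome=S: state=CLOSED
  event#12 t=32ms outcome=S: state=CLOSED
  event#13 t=34ms outcome=F: state=CLOSED
  event#14 t=35ms outcome=S: state=CLOSED
  event#15 t=38ms outcome=F: state=CLOSED
  event#16 t=41ms outcome=S: state=CLOSED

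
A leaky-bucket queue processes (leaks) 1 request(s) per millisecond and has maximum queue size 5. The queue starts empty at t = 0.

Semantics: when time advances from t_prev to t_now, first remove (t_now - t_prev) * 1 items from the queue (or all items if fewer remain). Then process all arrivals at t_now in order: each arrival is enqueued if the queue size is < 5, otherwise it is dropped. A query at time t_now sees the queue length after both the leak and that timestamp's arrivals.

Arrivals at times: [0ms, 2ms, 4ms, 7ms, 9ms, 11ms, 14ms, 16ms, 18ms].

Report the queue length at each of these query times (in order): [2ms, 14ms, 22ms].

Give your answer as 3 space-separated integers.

Answer: 1 1 0

Derivation:
Queue lengths at query times:
  query t=2ms: backlog = 1
  query t=14ms: backlog = 1
  query t=22ms: backlog = 0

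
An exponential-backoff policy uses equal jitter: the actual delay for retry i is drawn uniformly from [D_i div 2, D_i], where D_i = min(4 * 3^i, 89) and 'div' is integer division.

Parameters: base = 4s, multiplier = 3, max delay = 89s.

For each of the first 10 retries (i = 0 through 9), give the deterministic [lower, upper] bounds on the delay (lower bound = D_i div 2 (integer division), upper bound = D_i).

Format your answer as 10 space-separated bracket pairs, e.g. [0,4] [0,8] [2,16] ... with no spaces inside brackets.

Answer: [2,4] [6,12] [18,36] [44,89] [44,89] [44,89] [44,89] [44,89] [44,89] [44,89]

Derivation:
Computing bounds per retry:
  i=0: D_i=min(4*3^0,89)=4, bounds=[2,4]
  i=1: D_i=min(4*3^1,89)=12, bounds=[6,12]
  i=2: D_i=min(4*3^2,89)=36, bounds=[18,36]
  i=3: D_i=min(4*3^3,89)=89, bounds=[44,89]
  i=4: D_i=min(4*3^4,89)=89, bounds=[44,89]
  i=5: D_i=min(4*3^5,89)=89, bounds=[44,89]
  i=6: D_i=min(4*3^6,89)=89, bounds=[44,89]
  i=7: D_i=min(4*3^7,89)=89, bounds=[44,89]
  i=8: D_i=min(4*3^8,89)=89, bounds=[44,89]
  i=9: D_i=min(4*3^9,89)=89, bounds=[44,89]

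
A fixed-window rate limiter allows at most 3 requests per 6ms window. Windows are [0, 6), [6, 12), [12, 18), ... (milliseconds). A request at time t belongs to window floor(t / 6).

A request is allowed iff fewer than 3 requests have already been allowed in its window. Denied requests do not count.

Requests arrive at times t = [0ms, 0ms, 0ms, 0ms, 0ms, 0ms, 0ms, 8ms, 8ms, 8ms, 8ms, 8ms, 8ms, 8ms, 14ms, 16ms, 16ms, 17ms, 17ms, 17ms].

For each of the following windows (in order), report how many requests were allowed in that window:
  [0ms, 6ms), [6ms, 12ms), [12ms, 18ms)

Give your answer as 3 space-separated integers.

Answer: 3 3 3

Derivation:
Processing requests:
  req#1 t=0ms (window 0): ALLOW
  req#2 t=0ms (window 0): ALLOW
  req#3 t=0ms (window 0): ALLOW
  req#4 t=0ms (window 0): DENY
  req#5 t=0ms (window 0): DENY
  req#6 t=0ms (window 0): DENY
  req#7 t=0ms (window 0): DENY
  req#8 t=8ms (window 1): ALLOW
  req#9 t=8ms (window 1): ALLOW
  req#10 t=8ms (window 1): ALLOW
  req#11 t=8ms (window 1): DENY
  req#12 t=8ms (window 1): DENY
  req#13 t=8ms (window 1): DENY
  req#14 t=8ms (window 1): DENY
  req#15 t=14ms (window 2): ALLOW
  req#16 t=16ms (window 2): ALLOW
  req#17 t=16ms (window 2): ALLOW
  req#18 t=17ms (window 2): DENY
  req#19 t=17ms (window 2): DENY
  req#20 t=17ms (window 2): DENY

Allowed counts by window: 3 3 3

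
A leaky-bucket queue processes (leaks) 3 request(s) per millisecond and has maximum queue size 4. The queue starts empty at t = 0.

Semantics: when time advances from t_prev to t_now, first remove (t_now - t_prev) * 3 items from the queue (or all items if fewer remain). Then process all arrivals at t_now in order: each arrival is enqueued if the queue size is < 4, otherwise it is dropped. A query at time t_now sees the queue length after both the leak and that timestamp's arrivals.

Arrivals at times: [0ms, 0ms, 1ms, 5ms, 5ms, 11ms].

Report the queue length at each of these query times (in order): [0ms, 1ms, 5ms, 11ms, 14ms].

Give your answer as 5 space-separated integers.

Queue lengths at query times:
  query t=0ms: backlog = 2
  query t=1ms: backlog = 1
  query t=5ms: backlog = 2
  query t=11ms: backlog = 1
  query t=14ms: backlog = 0

Answer: 2 1 2 1 0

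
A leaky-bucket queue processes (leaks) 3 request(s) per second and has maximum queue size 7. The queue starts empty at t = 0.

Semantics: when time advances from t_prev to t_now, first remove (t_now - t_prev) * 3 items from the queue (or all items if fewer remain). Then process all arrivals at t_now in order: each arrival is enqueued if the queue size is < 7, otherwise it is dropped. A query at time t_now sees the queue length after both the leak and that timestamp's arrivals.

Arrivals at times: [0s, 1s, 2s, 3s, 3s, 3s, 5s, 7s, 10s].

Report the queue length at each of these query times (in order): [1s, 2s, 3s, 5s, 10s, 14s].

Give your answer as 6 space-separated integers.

Answer: 1 1 3 1 1 0

Derivation:
Queue lengths at query times:
  query t=1s: backlog = 1
  query t=2s: backlog = 1
  query t=3s: backlog = 3
  query t=5s: backlog = 1
  query t=10s: backlog = 1
  query t=14s: backlog = 0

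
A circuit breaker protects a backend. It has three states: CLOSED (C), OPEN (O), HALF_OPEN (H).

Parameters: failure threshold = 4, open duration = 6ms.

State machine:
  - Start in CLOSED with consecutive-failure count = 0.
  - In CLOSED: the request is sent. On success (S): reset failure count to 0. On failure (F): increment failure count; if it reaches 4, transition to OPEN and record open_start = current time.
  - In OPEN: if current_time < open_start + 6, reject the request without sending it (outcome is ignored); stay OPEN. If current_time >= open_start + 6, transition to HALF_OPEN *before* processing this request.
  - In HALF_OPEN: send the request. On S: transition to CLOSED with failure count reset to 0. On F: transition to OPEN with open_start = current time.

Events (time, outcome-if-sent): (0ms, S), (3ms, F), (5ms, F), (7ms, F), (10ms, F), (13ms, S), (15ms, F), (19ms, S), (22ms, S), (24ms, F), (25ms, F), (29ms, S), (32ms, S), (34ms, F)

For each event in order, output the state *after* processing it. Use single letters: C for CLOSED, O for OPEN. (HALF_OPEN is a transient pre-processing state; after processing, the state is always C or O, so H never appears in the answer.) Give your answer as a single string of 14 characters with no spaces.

State after each event:
  event#1 t=0ms outcome=S: state=CLOSED
  event#2 t=3ms outcome=F: state=CLOSED
  event#3 t=5ms outcome=F: state=CLOSED
  event#4 t=7ms outcome=F: state=CLOSED
  event#5 t=10ms outcome=F: state=OPEN
  event#6 t=13ms outcome=S: state=OPEN
  event#7 t=15ms outcome=F: state=OPEN
  event#8 t=19ms outcome=S: state=CLOSED
  event#9 t=22ms outcome=S: state=CLOSED
  event#10 t=24ms outcome=F: state=CLOSED
  event#11 t=25ms outcome=F: state=CLOSED
  event#12 t=29ms outcome=S: state=CLOSED
  event#13 t=32ms outcome=S: state=CLOSED
  event#14 t=34ms outcome=F: state=CLOSED

Answer: CCCCOOOCCCCCCC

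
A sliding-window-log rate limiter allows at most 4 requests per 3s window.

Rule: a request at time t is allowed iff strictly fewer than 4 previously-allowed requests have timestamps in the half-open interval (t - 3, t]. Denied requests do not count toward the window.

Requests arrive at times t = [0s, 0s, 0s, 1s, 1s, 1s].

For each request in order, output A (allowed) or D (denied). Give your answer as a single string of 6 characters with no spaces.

Tracking allowed requests in the window:
  req#1 t=0s: ALLOW
  req#2 t=0s: ALLOW
  req#3 t=0s: ALLOW
  req#4 t=1s: ALLOW
  req#5 t=1s: DENY
  req#6 t=1s: DENY

Answer: AAAADD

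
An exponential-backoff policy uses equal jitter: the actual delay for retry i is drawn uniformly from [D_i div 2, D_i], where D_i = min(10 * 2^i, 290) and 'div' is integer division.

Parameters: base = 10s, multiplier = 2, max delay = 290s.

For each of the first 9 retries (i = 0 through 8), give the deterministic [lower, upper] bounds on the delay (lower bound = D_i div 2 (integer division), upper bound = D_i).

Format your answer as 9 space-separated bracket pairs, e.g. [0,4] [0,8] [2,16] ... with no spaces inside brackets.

Answer: [5,10] [10,20] [20,40] [40,80] [80,160] [145,290] [145,290] [145,290] [145,290]

Derivation:
Computing bounds per retry:
  i=0: D_i=min(10*2^0,290)=10, bounds=[5,10]
  i=1: D_i=min(10*2^1,290)=20, bounds=[10,20]
  i=2: D_i=min(10*2^2,290)=40, bounds=[20,40]
  i=3: D_i=min(10*2^3,290)=80, bounds=[40,80]
  i=4: D_i=min(10*2^4,290)=160, bounds=[80,160]
  i=5: D_i=min(10*2^5,290)=290, bounds=[145,290]
  i=6: D_i=min(10*2^6,290)=290, bounds=[145,290]
  i=7: D_i=min(10*2^7,290)=290, bounds=[145,290]
  i=8: D_i=min(10*2^8,290)=290, bounds=[145,290]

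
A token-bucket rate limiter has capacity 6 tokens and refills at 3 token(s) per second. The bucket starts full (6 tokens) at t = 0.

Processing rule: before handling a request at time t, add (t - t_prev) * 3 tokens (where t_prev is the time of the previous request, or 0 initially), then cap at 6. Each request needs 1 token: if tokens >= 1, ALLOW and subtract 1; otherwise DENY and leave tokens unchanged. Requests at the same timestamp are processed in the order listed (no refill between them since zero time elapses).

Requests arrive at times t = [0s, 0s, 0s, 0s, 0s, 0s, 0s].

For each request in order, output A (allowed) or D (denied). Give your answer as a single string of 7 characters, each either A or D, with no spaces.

Simulating step by step:
  req#1 t=0s: ALLOW
  req#2 t=0s: ALLOW
  req#3 t=0s: ALLOW
  req#4 t=0s: ALLOW
  req#5 t=0s: ALLOW
  req#6 t=0s: ALLOW
  req#7 t=0s: DENY

Answer: AAAAAAD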